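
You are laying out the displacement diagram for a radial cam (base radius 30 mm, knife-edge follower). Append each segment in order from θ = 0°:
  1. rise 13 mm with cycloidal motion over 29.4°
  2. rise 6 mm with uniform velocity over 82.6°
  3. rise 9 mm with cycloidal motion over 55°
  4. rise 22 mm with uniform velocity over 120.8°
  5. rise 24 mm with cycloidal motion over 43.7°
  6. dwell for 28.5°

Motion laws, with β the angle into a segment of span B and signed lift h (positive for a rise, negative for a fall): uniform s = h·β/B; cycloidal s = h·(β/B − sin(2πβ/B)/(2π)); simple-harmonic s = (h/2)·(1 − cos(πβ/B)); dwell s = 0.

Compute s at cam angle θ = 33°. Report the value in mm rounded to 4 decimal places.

seg 1 [0°–29.4°] cycloidal, h=13: full span → s += 13 → s = 13.0000
seg 2 [29.4°–112°] uniform, h=6: θ=33° here. β=3.6, B=82.6. 6·3.6/82.6 = 0.2615 → s = 13.2615

13.2615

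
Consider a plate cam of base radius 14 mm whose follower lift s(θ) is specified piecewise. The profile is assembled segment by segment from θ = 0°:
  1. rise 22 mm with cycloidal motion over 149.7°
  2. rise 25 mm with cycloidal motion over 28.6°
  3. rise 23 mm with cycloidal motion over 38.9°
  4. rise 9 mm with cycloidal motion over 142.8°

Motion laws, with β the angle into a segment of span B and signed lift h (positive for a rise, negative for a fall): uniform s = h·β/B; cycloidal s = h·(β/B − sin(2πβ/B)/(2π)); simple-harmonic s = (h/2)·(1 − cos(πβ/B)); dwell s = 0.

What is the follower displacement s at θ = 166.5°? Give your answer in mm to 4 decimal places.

seg 1 [0°–149.7°] cycloidal, h=22: full span → s += 22 → s = 22.0000
seg 2 [149.7°–178.3°] cycloidal, h=25: θ=166.5° here. β=16.8, B=28.6. 25·(0.5874 − sin(2π·0.5874)/(2π)) = 16.7624 → s = 38.7624

38.7624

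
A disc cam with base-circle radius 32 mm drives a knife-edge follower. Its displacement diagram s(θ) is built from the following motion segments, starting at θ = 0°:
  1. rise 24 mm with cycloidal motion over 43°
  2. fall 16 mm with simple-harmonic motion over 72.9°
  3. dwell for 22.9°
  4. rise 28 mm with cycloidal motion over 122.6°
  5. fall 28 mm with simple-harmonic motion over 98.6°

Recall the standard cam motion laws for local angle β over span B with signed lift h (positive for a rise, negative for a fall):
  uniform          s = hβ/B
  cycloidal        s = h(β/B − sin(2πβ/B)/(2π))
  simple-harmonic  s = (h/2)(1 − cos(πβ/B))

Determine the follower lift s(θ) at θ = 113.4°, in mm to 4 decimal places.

seg 1 [0°–43°] cycloidal, h=24: full span → s += 24 → s = 24.0000
seg 2 [43°–115.9°] simple-harmonic, h=-16: θ=113.4° here. β=70.4, B=72.9. -16/2·(1 − cos(π·0.9657)) = -15.9536 → s = 8.0464

8.0464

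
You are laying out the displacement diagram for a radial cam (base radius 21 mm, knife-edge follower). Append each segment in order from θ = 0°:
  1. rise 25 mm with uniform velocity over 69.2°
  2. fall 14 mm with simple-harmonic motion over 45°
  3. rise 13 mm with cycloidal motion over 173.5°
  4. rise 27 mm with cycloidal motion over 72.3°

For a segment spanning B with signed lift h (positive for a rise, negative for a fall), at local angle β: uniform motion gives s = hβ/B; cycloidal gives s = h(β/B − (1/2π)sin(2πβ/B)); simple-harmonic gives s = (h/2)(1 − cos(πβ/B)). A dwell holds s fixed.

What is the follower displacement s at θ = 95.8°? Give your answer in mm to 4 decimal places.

seg 1 [0°–69.2°] uniform, h=25: full span → s += 25 → s = 25.0000
seg 2 [69.2°–114.2°] simple-harmonic, h=-14: θ=95.8° here. β=26.6, B=45. -14/2·(1 − cos(π·0.5911)) = -8.9764 → s = 16.0236

16.0236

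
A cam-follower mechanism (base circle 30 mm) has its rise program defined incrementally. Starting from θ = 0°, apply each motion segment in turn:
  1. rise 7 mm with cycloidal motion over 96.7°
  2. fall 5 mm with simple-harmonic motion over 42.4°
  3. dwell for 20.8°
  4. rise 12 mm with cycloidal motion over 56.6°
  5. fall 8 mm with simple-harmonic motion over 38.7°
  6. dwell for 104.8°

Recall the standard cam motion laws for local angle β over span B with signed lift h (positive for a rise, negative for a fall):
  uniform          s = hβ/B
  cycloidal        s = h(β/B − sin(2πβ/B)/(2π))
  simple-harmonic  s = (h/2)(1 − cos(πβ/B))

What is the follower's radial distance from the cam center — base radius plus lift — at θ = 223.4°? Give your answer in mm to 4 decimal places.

seg 1 [0°–96.7°] cycloidal, h=7: full span → s += 7 → s = 7.0000
seg 2 [96.7°–139.1°] simple-harmonic, h=-5: full span → s += -5 → s = 2.0000
seg 3 [139.1°–159.9°] dwell: s stays 2.0000
seg 4 [159.9°–216.5°] cycloidal, h=12: full span → s += 12 → s = 14.0000
seg 5 [216.5°–255.2°] simple-harmonic, h=-8: θ=223.4° here. β=6.9, B=38.7. -8/2·(1 − cos(π·0.1783)) = -0.6113 → s = 13.3887
radial distance = base radius + s = 30 + 13.3887 = 43.3887

43.3887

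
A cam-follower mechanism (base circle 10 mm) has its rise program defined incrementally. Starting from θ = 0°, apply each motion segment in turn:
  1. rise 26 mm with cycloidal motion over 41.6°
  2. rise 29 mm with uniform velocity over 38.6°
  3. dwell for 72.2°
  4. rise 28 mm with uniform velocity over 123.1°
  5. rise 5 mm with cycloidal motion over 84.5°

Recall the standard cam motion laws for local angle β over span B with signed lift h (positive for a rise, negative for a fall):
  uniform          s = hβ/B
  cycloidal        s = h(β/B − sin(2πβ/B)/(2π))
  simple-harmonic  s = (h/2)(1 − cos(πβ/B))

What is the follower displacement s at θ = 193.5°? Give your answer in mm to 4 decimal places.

seg 1 [0°–41.6°] cycloidal, h=26: full span → s += 26 → s = 26.0000
seg 2 [41.6°–80.2°] uniform, h=29: full span → s += 29 → s = 55.0000
seg 3 [80.2°–152.4°] dwell: s stays 55.0000
seg 4 [152.4°–275.5°] uniform, h=28: θ=193.5° here. β=41.1, B=123.1. 28·41.1/123.1 = 9.3485 → s = 64.3485

64.3485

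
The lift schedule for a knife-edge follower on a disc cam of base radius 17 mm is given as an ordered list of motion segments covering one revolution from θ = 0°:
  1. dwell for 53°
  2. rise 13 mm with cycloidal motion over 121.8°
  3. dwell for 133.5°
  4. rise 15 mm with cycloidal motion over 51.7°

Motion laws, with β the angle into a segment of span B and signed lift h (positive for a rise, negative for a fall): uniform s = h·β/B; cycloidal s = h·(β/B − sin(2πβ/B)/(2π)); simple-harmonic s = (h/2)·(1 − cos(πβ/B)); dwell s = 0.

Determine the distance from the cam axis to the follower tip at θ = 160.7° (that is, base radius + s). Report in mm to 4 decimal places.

seg 1 [0°–53°] dwell: s stays 0.0000
seg 2 [53°–174.8°] cycloidal, h=13: θ=160.7° here. β=107.7, B=121.8. 13·(0.8842 − sin(2π·0.8842)/(2π)) = 12.8708 → s = 12.8708
radial distance = base radius + s = 17 + 12.8708 = 29.8708

29.8708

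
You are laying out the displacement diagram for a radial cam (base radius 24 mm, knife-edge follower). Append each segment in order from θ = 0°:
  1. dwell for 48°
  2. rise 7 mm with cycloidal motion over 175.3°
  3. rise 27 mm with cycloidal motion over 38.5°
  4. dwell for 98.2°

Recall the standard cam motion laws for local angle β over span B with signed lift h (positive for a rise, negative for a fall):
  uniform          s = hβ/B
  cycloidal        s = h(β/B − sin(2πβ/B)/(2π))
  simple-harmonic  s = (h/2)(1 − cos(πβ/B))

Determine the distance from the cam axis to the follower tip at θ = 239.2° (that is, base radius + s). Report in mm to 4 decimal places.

seg 1 [0°–48°] dwell: s stays 0.0000
seg 2 [48°–223.3°] cycloidal, h=7: full span → s += 7 → s = 7.0000
seg 3 [223.3°–261.8°] cycloidal, h=27: θ=239.2° here. β=15.9, B=38.5. 27·(0.4130 − sin(2π·0.4130)/(2π)) = 8.9166 → s = 15.9166
radial distance = base radius + s = 24 + 15.9166 = 39.9166

39.9166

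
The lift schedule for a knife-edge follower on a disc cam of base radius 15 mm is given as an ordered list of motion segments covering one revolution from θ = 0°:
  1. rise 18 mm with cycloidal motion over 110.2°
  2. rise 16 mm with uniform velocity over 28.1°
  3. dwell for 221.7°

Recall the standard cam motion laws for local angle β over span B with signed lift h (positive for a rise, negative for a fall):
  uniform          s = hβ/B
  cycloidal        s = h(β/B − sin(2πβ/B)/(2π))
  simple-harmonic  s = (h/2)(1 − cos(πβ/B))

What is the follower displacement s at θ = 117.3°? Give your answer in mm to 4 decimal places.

seg 1 [0°–110.2°] cycloidal, h=18: full span → s += 18 → s = 18.0000
seg 2 [110.2°–138.3°] uniform, h=16: θ=117.3° here. β=7.1, B=28.1. 16·7.1/28.1 = 4.0427 → s = 22.0427

22.0427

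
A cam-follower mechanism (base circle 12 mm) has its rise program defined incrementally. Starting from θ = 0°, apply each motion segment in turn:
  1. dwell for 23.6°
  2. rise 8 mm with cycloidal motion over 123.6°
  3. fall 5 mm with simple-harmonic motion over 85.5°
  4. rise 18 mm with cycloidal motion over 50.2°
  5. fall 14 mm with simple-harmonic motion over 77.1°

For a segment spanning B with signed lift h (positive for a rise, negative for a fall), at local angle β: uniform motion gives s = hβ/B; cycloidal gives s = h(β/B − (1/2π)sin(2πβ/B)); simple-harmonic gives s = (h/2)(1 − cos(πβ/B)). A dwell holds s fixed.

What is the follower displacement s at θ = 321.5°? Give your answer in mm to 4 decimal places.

seg 1 [0°–23.6°] dwell: s stays 0.0000
seg 2 [23.6°–147.2°] cycloidal, h=8: full span → s += 8 → s = 8.0000
seg 3 [147.2°–232.7°] simple-harmonic, h=-5: full span → s += -5 → s = 3.0000
seg 4 [232.7°–282.9°] cycloidal, h=18: full span → s += 18 → s = 21.0000
seg 5 [282.9°–360°] simple-harmonic, h=-14: θ=321.5° here. β=38.6, B=77.1. -14/2·(1 − cos(π·0.5006)) = -7.0143 → s = 13.9857

13.9857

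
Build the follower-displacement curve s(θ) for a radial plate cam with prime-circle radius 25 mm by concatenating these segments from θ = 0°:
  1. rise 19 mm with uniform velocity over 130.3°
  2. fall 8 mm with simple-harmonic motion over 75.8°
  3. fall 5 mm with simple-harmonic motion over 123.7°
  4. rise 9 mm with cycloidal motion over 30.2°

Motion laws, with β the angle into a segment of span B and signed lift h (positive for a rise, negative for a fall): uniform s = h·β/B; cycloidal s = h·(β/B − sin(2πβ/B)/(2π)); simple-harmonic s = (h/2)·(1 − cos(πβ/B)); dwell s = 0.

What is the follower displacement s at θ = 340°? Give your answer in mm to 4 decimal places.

seg 1 [0°–130.3°] uniform, h=19: full span → s += 19 → s = 19.0000
seg 2 [130.3°–206.1°] simple-harmonic, h=-8: full span → s += -8 → s = 11.0000
seg 3 [206.1°–329.8°] simple-harmonic, h=-5: full span → s += -5 → s = 6.0000
seg 4 [329.8°–360°] cycloidal, h=9: θ=340° here. β=10.2, B=30.2. 9·(0.3377 − sin(2π·0.3377)/(2π)) = 1.8196 → s = 7.8196

7.8196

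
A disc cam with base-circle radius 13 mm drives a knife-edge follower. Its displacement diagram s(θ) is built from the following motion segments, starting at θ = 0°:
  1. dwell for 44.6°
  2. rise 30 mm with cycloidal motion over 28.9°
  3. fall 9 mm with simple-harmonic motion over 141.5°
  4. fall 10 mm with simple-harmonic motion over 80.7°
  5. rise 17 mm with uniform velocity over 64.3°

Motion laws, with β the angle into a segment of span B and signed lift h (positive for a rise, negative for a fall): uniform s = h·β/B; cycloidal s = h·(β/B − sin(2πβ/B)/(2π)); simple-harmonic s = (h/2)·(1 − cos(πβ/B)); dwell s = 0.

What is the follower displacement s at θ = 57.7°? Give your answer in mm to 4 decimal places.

seg 1 [0°–44.6°] dwell: s stays 0.0000
seg 2 [44.6°–73.5°] cycloidal, h=30: θ=57.7° here. β=13.1, B=28.9. 30·(0.4533 − sin(2π·0.4533)/(2π)) = 12.2173 → s = 12.2173

12.2173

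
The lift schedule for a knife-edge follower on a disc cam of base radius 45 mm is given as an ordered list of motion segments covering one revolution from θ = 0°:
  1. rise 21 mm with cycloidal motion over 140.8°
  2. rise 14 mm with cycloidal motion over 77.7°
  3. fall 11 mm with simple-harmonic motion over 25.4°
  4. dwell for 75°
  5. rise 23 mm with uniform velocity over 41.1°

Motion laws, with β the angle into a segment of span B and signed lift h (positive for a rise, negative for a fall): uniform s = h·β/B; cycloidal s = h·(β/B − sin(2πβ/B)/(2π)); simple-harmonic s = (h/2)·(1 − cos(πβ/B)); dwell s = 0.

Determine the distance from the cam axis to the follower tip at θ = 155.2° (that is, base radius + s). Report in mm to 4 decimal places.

seg 1 [0°–140.8°] cycloidal, h=21: full span → s += 21 → s = 21.0000
seg 2 [140.8°–218.5°] cycloidal, h=14: θ=155.2° here. β=14.4, B=77.7. 14·(0.1853 − sin(2π·0.1853)/(2π)) = 0.5479 → s = 21.5479
radial distance = base radius + s = 45 + 21.5479 = 66.5479

66.5479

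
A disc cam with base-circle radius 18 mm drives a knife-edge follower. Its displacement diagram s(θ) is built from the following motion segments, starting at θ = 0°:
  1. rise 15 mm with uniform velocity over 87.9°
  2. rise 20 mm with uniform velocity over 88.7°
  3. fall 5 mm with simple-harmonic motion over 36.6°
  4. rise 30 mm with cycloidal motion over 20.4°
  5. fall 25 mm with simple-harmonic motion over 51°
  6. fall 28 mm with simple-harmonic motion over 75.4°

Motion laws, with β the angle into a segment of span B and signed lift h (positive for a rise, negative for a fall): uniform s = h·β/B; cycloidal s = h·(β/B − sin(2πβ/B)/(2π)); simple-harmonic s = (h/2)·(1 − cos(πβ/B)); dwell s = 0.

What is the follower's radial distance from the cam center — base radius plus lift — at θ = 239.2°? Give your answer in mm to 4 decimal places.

seg 1 [0°–87.9°] uniform, h=15: full span → s += 15 → s = 15.0000
seg 2 [87.9°–176.6°] uniform, h=20: full span → s += 20 → s = 35.0000
seg 3 [176.6°–213.2°] simple-harmonic, h=-5: full span → s += -5 → s = 30.0000
seg 4 [213.2°–233.6°] cycloidal, h=30: full span → s += 30 → s = 60.0000
seg 5 [233.6°–284.6°] simple-harmonic, h=-25: θ=239.2° here. β=5.6, B=51. -25/2·(1 − cos(π·0.1098)) = -0.7364 → s = 59.2636
radial distance = base radius + s = 18 + 59.2636 = 77.2636

77.2636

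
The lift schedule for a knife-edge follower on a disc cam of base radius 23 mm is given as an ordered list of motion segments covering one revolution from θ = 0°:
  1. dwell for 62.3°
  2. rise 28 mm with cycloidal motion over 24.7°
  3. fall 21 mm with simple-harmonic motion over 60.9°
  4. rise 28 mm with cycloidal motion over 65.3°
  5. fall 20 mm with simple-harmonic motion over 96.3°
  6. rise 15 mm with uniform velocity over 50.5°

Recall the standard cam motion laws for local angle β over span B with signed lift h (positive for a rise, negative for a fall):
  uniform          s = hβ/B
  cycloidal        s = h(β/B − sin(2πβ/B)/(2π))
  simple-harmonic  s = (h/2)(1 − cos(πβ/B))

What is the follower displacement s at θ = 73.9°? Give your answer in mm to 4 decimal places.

seg 1 [0°–62.3°] dwell: s stays 0.0000
seg 2 [62.3°–87°] cycloidal, h=28: θ=73.9° here. β=11.6, B=24.7. 28·(0.4696 − sin(2π·0.4696)/(2π)) = 12.3047 → s = 12.3047

12.3047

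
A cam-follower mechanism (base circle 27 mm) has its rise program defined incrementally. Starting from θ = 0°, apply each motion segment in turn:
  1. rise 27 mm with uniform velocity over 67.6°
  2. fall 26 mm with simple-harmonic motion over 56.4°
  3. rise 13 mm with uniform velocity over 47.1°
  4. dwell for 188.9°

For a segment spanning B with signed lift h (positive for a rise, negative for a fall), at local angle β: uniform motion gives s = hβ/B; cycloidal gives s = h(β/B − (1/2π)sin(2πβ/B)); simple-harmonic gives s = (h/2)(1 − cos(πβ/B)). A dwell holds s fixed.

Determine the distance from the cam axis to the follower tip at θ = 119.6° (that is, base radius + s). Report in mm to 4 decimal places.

seg 1 [0°–67.6°] uniform, h=27: full span → s += 27 → s = 27.0000
seg 2 [67.6°–124°] simple-harmonic, h=-26: θ=119.6° here. β=52, B=56.4. -26/2·(1 − cos(π·0.9220)) = -25.6115 → s = 1.3885
radial distance = base radius + s = 27 + 1.3885 = 28.3885

28.3885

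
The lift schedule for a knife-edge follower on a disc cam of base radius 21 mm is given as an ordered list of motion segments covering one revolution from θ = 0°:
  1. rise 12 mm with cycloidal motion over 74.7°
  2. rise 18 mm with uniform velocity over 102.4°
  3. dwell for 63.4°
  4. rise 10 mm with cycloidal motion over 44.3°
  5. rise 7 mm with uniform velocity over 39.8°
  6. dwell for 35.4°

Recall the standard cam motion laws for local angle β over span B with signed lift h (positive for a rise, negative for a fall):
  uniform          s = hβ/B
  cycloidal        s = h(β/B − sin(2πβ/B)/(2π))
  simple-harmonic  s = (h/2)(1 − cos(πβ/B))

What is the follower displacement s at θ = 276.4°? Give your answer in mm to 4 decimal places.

seg 1 [0°–74.7°] cycloidal, h=12: full span → s += 12 → s = 12.0000
seg 2 [74.7°–177.1°] uniform, h=18: full span → s += 18 → s = 30.0000
seg 3 [177.1°–240.5°] dwell: s stays 30.0000
seg 4 [240.5°–284.8°] cycloidal, h=10: θ=276.4° here. β=35.9, B=44.3. 10·(0.8104 − sin(2π·0.8104)/(2π)) = 9.5822 → s = 39.5822

39.5822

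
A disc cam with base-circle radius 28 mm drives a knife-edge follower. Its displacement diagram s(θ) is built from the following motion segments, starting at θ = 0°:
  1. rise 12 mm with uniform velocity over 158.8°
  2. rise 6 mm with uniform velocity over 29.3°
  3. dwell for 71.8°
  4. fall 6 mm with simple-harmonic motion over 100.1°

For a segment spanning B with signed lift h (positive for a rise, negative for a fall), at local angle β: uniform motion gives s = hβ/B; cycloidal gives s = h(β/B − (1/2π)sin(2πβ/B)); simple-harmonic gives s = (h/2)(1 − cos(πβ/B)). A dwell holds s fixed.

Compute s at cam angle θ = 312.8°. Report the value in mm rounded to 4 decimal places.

seg 1 [0°–158.8°] uniform, h=12: full span → s += 12 → s = 12.0000
seg 2 [158.8°–188.1°] uniform, h=6: full span → s += 6 → s = 18.0000
seg 3 [188.1°–259.9°] dwell: s stays 18.0000
seg 4 [259.9°–360°] simple-harmonic, h=-6: θ=312.8° here. β=52.9, B=100.1. -6/2·(1 − cos(π·0.5285)) = -3.2680 → s = 14.7320

14.7320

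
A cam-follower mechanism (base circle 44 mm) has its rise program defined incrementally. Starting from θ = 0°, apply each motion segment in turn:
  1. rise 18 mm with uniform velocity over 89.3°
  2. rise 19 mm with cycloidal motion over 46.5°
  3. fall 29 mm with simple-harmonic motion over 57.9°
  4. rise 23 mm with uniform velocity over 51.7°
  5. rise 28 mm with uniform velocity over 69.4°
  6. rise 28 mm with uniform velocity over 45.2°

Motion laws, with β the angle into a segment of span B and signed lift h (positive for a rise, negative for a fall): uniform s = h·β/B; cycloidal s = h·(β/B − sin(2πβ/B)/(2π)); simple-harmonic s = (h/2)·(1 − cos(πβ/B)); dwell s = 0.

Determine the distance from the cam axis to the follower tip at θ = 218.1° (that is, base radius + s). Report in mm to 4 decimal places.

seg 1 [0°–89.3°] uniform, h=18: full span → s += 18 → s = 18.0000
seg 2 [89.3°–135.8°] cycloidal, h=19: full span → s += 19 → s = 37.0000
seg 3 [135.8°–193.7°] simple-harmonic, h=-29: full span → s += -29 → s = 8.0000
seg 4 [193.7°–245.4°] uniform, h=23: θ=218.1° here. β=24.4, B=51.7. 23·24.4/51.7 = 10.8549 → s = 18.8549
radial distance = base radius + s = 44 + 18.8549 = 62.8549

62.8549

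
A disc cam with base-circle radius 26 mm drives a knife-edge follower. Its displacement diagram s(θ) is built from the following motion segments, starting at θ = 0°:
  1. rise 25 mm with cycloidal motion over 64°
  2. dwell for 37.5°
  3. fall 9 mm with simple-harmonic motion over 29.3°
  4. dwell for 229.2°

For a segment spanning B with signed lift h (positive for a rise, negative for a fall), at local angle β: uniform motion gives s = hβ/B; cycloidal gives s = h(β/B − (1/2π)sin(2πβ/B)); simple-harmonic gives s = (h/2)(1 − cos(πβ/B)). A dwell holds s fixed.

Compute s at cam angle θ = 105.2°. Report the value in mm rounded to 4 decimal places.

seg 1 [0°–64°] cycloidal, h=25: full span → s += 25 → s = 25.0000
seg 2 [64°–101.5°] dwell: s stays 25.0000
seg 3 [101.5°–130.8°] simple-harmonic, h=-9: θ=105.2° here. β=3.7, B=29.3. -9/2·(1 − cos(π·0.1263)) = -0.3495 → s = 24.6505

24.6505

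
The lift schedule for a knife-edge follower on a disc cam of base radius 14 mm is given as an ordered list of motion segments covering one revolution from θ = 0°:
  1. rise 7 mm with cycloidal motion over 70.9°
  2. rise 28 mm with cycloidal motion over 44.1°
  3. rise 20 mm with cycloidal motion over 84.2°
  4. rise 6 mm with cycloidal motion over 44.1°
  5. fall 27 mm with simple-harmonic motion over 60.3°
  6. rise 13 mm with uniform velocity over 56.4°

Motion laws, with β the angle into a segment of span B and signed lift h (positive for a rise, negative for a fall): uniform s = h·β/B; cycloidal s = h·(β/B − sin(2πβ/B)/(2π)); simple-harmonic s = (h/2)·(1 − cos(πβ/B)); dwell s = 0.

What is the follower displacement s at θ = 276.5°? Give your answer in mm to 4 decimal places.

seg 1 [0°–70.9°] cycloidal, h=7: full span → s += 7 → s = 7.0000
seg 2 [70.9°–115°] cycloidal, h=28: full span → s += 28 → s = 35.0000
seg 3 [115°–199.2°] cycloidal, h=20: full span → s += 20 → s = 55.0000
seg 4 [199.2°–243.3°] cycloidal, h=6: full span → s += 6 → s = 61.0000
seg 5 [243.3°–303.6°] simple-harmonic, h=-27: θ=276.5° here. β=33.2, B=60.3. -27/2·(1 − cos(π·0.5506)) = -15.6362 → s = 45.3638

45.3638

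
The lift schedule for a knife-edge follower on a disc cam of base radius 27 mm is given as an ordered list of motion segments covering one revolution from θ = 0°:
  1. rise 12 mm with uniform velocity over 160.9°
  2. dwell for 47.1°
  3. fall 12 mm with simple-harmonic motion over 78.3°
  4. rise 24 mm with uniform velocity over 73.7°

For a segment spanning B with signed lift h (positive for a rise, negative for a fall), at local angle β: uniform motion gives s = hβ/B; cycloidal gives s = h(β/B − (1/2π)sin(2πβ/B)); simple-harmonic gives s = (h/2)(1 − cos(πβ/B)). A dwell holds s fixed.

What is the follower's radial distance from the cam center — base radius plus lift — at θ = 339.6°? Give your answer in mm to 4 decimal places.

seg 1 [0°–160.9°] uniform, h=12: full span → s += 12 → s = 12.0000
seg 2 [160.9°–208°] dwell: s stays 12.0000
seg 3 [208°–286.3°] simple-harmonic, h=-12: full span → s += -12 → s = 0.0000
seg 4 [286.3°–360°] uniform, h=24: θ=339.6° here. β=53.3, B=73.7. 24·53.3/73.7 = 17.3569 → s = 17.3569
radial distance = base radius + s = 27 + 17.3569 = 44.3569

44.3569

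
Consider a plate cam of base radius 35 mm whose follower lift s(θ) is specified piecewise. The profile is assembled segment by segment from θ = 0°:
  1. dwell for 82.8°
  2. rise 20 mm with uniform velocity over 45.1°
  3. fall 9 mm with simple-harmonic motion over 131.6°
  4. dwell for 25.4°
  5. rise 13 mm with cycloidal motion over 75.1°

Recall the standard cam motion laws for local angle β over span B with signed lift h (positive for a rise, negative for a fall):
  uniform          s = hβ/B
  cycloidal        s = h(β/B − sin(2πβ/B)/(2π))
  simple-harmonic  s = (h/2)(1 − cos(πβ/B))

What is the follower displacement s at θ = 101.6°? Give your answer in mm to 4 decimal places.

seg 1 [0°–82.8°] dwell: s stays 0.0000
seg 2 [82.8°–127.9°] uniform, h=20: θ=101.6° here. β=18.8, B=45.1. 20·18.8/45.1 = 8.3370 → s = 8.3370

8.3370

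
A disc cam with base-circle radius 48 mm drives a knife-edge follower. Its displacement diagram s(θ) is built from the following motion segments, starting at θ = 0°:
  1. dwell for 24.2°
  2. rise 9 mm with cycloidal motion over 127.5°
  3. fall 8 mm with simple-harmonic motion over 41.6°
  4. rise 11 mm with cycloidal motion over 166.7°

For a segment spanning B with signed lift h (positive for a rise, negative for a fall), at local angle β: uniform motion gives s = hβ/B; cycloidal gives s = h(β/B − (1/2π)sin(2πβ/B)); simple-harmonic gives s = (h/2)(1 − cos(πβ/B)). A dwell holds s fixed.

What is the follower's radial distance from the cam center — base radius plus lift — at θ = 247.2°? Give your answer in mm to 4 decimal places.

seg 1 [0°–24.2°] dwell: s stays 0.0000
seg 2 [24.2°–151.7°] cycloidal, h=9: full span → s += 9 → s = 9.0000
seg 3 [151.7°–193.3°] simple-harmonic, h=-8: full span → s += -8 → s = 1.0000
seg 4 [193.3°–360°] cycloidal, h=11: θ=247.2° here. β=53.9, B=166.7. 11·(0.3233 − sin(2π·0.3233)/(2π)) = 1.9886 → s = 2.9886
radial distance = base radius + s = 48 + 2.9886 = 50.9886

50.9886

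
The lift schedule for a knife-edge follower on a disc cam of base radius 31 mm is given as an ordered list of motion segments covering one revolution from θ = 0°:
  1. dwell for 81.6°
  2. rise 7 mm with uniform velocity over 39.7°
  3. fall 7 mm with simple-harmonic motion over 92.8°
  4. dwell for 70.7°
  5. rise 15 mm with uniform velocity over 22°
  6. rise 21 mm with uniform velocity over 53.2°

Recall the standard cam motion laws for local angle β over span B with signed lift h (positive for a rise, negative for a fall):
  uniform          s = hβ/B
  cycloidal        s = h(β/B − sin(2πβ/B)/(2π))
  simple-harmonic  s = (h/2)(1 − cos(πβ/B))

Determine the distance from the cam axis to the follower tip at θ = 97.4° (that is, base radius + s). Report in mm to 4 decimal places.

seg 1 [0°–81.6°] dwell: s stays 0.0000
seg 2 [81.6°–121.3°] uniform, h=7: θ=97.4° here. β=15.8, B=39.7. 7·15.8/39.7 = 2.7859 → s = 2.7859
radial distance = base radius + s = 31 + 2.7859 = 33.7859

33.7859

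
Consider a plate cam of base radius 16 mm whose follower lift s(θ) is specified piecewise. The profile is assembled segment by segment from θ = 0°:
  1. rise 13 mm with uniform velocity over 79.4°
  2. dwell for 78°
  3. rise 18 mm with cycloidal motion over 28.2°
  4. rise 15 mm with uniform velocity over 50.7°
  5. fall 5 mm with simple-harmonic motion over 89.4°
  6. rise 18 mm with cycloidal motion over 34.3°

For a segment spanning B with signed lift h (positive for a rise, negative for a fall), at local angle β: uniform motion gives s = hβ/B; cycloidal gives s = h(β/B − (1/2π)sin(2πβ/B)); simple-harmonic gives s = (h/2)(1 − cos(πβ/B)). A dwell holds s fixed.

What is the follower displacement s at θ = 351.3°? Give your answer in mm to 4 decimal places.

seg 1 [0°–79.4°] uniform, h=13: full span → s += 13 → s = 13.0000
seg 2 [79.4°–157.4°] dwell: s stays 13.0000
seg 3 [157.4°–185.6°] cycloidal, h=18: full span → s += 18 → s = 31.0000
seg 4 [185.6°–236.3°] uniform, h=15: full span → s += 15 → s = 46.0000
seg 5 [236.3°–325.7°] simple-harmonic, h=-5: full span → s += -5 → s = 41.0000
seg 6 [325.7°–360°] cycloidal, h=18: θ=351.3° here. β=25.6, B=34.3. 18·(0.7464 − sin(2π·0.7464)/(2π)) = 16.2984 → s = 57.2984

57.2984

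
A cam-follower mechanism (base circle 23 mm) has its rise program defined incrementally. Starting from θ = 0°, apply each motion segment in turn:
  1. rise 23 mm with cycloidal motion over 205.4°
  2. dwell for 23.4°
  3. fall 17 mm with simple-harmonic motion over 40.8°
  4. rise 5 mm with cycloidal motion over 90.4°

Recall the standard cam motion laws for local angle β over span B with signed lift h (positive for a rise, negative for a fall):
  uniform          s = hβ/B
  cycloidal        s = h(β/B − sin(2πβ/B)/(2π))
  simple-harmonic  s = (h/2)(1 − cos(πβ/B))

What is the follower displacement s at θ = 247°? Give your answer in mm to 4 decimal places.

seg 1 [0°–205.4°] cycloidal, h=23: full span → s += 23 → s = 23.0000
seg 2 [205.4°–228.8°] dwell: s stays 23.0000
seg 3 [228.8°–269.6°] simple-harmonic, h=-17: θ=247° here. β=18.2, B=40.8. -17/2·(1 − cos(π·0.4461)) = -7.0670 → s = 15.9330

15.9330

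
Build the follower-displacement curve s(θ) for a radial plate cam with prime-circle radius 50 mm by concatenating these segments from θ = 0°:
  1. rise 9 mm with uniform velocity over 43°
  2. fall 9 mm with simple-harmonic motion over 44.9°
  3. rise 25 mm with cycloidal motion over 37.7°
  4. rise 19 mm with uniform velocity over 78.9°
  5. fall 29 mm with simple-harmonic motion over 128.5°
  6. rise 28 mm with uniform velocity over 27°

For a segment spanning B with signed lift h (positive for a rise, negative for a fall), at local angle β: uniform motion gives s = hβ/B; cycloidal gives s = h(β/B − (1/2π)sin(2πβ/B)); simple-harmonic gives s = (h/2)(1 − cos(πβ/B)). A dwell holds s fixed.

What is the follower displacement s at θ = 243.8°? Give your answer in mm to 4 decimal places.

seg 1 [0°–43°] uniform, h=9: full span → s += 9 → s = 9.0000
seg 2 [43°–87.9°] simple-harmonic, h=-9: full span → s += -9 → s = 0.0000
seg 3 [87.9°–125.6°] cycloidal, h=25: full span → s += 25 → s = 25.0000
seg 4 [125.6°–204.5°] uniform, h=19: full span → s += 19 → s = 44.0000
seg 5 [204.5°–333°] simple-harmonic, h=-29: θ=243.8° here. β=39.3, B=128.5. -29/2·(1 − cos(π·0.3058)) = -6.1936 → s = 37.8064

37.8064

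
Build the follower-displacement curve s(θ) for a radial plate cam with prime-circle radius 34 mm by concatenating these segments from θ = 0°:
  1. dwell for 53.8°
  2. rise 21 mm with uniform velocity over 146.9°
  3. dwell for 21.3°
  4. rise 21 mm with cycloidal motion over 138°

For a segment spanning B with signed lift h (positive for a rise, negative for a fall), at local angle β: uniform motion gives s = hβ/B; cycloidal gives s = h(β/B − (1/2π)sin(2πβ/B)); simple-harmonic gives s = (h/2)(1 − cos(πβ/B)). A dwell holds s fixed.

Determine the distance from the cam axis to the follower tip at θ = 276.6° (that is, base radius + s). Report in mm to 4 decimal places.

seg 1 [0°–53.8°] dwell: s stays 0.0000
seg 2 [53.8°–200.7°] uniform, h=21: full span → s += 21 → s = 21.0000
seg 3 [200.7°–222°] dwell: s stays 21.0000
seg 4 [222°–360°] cycloidal, h=21: θ=276.6° here. β=54.6, B=138. 21·(0.3957 − sin(2π·0.3957)/(2π)) = 6.2710 → s = 27.2710
radial distance = base radius + s = 34 + 27.2710 = 61.2710

61.2710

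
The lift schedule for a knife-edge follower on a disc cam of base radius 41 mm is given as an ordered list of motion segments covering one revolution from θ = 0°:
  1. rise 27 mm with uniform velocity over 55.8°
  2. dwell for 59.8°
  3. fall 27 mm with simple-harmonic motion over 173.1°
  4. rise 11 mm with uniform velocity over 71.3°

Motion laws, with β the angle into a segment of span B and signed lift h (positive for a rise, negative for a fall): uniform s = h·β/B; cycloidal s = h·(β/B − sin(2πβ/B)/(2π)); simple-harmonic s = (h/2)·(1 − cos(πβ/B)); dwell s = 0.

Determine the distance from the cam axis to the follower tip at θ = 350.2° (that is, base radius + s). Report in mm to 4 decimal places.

seg 1 [0°–55.8°] uniform, h=27: full span → s += 27 → s = 27.0000
seg 2 [55.8°–115.6°] dwell: s stays 27.0000
seg 3 [115.6°–288.7°] simple-harmonic, h=-27: full span → s += -27 → s = 0.0000
seg 4 [288.7°–360°] uniform, h=11: θ=350.2° here. β=61.5, B=71.3. 11·61.5/71.3 = 9.4881 → s = 9.4881
radial distance = base radius + s = 41 + 9.4881 = 50.4881

50.4881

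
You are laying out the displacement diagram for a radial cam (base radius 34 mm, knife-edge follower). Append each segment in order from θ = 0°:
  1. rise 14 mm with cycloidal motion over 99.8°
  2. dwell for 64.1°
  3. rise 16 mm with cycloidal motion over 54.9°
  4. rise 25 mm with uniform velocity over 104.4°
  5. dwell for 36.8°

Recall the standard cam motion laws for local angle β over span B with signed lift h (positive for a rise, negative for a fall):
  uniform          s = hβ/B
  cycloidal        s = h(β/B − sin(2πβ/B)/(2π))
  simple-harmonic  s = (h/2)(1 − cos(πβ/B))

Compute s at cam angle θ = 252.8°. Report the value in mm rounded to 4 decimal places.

seg 1 [0°–99.8°] cycloidal, h=14: full span → s += 14 → s = 14.0000
seg 2 [99.8°–163.9°] dwell: s stays 14.0000
seg 3 [163.9°–218.8°] cycloidal, h=16: full span → s += 16 → s = 30.0000
seg 4 [218.8°–323.2°] uniform, h=25: θ=252.8° here. β=34, B=104.4. 25·34/104.4 = 8.1418 → s = 38.1418

38.1418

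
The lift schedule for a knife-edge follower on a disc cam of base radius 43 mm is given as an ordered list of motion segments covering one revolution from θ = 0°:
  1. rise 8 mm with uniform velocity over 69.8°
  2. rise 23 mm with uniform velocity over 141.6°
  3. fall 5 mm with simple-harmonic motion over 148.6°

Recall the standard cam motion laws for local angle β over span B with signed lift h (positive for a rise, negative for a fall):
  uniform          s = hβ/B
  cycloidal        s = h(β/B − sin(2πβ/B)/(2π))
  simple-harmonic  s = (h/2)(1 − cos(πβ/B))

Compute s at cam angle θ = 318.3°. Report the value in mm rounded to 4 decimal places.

seg 1 [0°–69.8°] uniform, h=8: full span → s += 8 → s = 8.0000
seg 2 [69.8°–211.4°] uniform, h=23: full span → s += 23 → s = 31.0000
seg 3 [211.4°–360°] simple-harmonic, h=-5: θ=318.3° here. β=106.9, B=148.6. -5/2·(1 − cos(π·0.7194)) = -4.0898 → s = 26.9102

26.9102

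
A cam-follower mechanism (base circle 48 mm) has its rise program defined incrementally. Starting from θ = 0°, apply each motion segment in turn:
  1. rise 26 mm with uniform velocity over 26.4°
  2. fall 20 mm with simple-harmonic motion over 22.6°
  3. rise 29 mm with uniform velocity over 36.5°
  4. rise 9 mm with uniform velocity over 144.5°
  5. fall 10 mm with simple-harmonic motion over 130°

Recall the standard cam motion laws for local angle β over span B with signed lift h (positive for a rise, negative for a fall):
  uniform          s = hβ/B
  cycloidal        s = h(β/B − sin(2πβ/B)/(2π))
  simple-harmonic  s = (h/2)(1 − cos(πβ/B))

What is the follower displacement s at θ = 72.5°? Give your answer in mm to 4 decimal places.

seg 1 [0°–26.4°] uniform, h=26: full span → s += 26 → s = 26.0000
seg 2 [26.4°–49°] simple-harmonic, h=-20: full span → s += -20 → s = 6.0000
seg 3 [49°–85.5°] uniform, h=29: θ=72.5° here. β=23.5, B=36.5. 29·23.5/36.5 = 18.6712 → s = 24.6712

24.6712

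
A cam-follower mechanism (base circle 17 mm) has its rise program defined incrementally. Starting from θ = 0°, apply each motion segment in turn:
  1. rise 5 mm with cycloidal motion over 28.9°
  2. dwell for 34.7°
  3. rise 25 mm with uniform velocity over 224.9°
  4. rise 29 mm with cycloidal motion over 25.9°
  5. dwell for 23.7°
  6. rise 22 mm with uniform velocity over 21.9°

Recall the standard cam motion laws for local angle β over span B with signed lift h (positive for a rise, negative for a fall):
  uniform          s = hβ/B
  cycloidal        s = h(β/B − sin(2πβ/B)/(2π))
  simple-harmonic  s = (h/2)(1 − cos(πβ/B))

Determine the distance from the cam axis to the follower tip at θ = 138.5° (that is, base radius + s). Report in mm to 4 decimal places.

seg 1 [0°–28.9°] cycloidal, h=5: full span → s += 5 → s = 5.0000
seg 2 [28.9°–63.6°] dwell: s stays 5.0000
seg 3 [63.6°–288.5°] uniform, h=25: θ=138.5° here. β=74.9, B=224.9. 25·74.9/224.9 = 8.3259 → s = 13.3259
radial distance = base radius + s = 17 + 13.3259 = 30.3259

30.3259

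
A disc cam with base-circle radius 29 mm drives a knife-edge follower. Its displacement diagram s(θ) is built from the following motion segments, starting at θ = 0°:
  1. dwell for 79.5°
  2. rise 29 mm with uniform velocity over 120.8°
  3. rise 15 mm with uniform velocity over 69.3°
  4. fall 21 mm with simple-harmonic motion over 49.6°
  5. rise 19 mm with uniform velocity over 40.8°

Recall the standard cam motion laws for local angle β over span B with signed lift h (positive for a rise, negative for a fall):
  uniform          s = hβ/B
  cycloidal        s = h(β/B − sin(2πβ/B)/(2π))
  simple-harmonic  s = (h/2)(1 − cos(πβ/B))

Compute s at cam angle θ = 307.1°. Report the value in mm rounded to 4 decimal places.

seg 1 [0°–79.5°] dwell: s stays 0.0000
seg 2 [79.5°–200.3°] uniform, h=29: full span → s += 29 → s = 29.0000
seg 3 [200.3°–269.6°] uniform, h=15: full span → s += 15 → s = 44.0000
seg 4 [269.6°–319.2°] simple-harmonic, h=-21: θ=307.1° here. β=37.5, B=49.6. -21/2·(1 − cos(π·0.7560)) = -18.0644 → s = 25.9356

25.9356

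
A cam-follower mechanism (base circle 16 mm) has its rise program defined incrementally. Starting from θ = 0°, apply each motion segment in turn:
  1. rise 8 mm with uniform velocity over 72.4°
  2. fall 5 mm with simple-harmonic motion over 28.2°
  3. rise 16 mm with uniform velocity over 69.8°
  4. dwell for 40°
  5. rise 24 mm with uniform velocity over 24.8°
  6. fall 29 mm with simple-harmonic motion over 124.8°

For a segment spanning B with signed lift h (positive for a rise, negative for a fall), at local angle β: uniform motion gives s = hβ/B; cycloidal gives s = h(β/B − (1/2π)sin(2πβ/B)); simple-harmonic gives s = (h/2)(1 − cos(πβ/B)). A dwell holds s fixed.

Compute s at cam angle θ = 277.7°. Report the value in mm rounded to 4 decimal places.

seg 1 [0°–72.4°] uniform, h=8: full span → s += 8 → s = 8.0000
seg 2 [72.4°–100.6°] simple-harmonic, h=-5: full span → s += -5 → s = 3.0000
seg 3 [100.6°–170.4°] uniform, h=16: full span → s += 16 → s = 19.0000
seg 4 [170.4°–210.4°] dwell: s stays 19.0000
seg 5 [210.4°–235.2°] uniform, h=24: full span → s += 24 → s = 43.0000
seg 6 [235.2°–360°] simple-harmonic, h=-29: θ=277.7° here. β=42.5, B=124.8. -29/2·(1 − cos(π·0.3405)) = -7.5363 → s = 35.4637

35.4637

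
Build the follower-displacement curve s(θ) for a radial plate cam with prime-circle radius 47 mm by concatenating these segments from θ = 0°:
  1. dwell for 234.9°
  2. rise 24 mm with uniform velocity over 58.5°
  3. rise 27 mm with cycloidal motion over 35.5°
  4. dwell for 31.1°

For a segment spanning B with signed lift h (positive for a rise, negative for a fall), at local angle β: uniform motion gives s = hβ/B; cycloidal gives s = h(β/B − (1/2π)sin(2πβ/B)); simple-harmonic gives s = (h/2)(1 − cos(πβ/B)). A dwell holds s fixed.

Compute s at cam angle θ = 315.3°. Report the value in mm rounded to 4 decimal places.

seg 1 [0°–234.9°] dwell: s stays 0.0000
seg 2 [234.9°–293.4°] uniform, h=24: full span → s += 24 → s = 24.0000
seg 3 [293.4°–328.9°] cycloidal, h=27: θ=315.3° here. β=21.9, B=35.5. 27·(0.6169 − sin(2π·0.6169)/(2π)) = 19.5364 → s = 43.5364

43.5364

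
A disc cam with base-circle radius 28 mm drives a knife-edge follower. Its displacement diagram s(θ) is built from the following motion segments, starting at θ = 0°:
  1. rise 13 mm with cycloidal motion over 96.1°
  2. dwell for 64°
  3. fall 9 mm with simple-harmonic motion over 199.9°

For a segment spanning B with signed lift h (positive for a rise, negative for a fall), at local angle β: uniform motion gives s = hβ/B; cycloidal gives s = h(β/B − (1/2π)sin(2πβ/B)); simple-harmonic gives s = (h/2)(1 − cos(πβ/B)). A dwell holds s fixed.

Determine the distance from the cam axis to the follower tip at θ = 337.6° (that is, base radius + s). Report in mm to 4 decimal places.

seg 1 [0°–96.1°] cycloidal, h=13: full span → s += 13 → s = 13.0000
seg 2 [96.1°–160.1°] dwell: s stays 13.0000
seg 3 [160.1°–360°] simple-harmonic, h=-9: θ=337.6° here. β=177.5, B=199.9. -9/2·(1 − cos(π·0.8879)) = -8.7240 → s = 4.2760
radial distance = base radius + s = 28 + 4.2760 = 32.2760

32.2760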